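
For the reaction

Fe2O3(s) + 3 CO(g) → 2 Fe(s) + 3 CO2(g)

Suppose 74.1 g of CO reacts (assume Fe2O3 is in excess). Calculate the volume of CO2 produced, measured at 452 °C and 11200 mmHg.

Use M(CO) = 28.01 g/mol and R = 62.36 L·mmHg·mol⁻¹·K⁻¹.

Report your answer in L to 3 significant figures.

10.7 L

n(CO) = 74.10 / 28.01 = 2.645 mol
n(CO2) = (3/3) × 2.645 = 2.645 mol
V = nRT/P = 2.645 × 62.36 × 725.15 / 11200 = 10.68 L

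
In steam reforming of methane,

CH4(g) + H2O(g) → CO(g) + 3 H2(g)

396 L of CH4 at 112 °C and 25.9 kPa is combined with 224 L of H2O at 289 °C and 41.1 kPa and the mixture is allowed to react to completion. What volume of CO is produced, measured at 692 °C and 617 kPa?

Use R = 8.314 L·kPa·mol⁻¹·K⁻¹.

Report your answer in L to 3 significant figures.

n(CH4) = PV/RT = (25.9 × 396) / (8.314 × 385.15) = 3.203 mol
n(H2O) = PV/RT = (41.1 × 224) / (8.314 × 562.15) = 1.970 mol
For 3.203 mol CH4, stoichiometry requires (1/1) × 3.203 = 3.203 mol H2O; 1.970 mol is available, so H2O is limiting.
n(CO) = (1/1) × 1.970 = 1.970 mol
V(CO) = nRT/P = 1.970 × 8.314 × 965.15 / 617 = 25.62 L

25.6 L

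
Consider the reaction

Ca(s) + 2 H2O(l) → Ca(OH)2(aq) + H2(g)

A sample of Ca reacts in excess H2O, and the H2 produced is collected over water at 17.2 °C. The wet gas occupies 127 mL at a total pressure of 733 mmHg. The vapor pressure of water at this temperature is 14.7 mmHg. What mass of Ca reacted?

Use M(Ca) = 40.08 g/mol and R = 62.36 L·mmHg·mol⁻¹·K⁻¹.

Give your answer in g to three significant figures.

P(H2) = 733 − 14.7 = 718.3 mmHg
n(H2) = PV/RT = (718.3 × 0.1270) / (62.36 × 290.35) = 0.005038 mol
n(Ca) = (1/1) × 0.005038 = 0.005038 mol
m(Ca) = 0.005038 × 40.08 = 0.2019 g

0.202 g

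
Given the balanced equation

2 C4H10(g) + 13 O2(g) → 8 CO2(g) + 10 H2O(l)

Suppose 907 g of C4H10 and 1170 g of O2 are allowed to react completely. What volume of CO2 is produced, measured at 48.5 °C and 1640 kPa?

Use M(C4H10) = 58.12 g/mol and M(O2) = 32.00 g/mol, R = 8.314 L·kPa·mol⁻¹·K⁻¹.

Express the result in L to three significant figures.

n(C4H10) = 907 / 58.12 = 15.61 mol
n(O2) = 1170 / 32.00 = 36.56 mol
For 15.61 mol C4H10, stoichiometry requires (13/2) × 15.61 = 101.5 mol O2; 36.56 mol is available, so O2 is limiting.
n(CO2) = (8/13) × 36.56 = 22.50 mol
V(CO2) = nRT/P = 22.50 × 8.314 × 321.65 / 1640 = 36.69 L

36.7 L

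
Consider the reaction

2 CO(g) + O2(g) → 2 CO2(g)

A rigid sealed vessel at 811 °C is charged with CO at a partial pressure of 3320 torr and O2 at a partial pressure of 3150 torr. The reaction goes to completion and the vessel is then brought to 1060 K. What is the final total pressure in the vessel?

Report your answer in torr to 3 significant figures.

4700 torr

With V and T fixed, P_i ∝ n_i, so the mole ratios apply directly to partial pressures at 811 °C.
P(O2) required for 3320 torr of CO = (1/2) × 3320 = 1660 torr; available 3150 torr, so CO is limiting.
P(O2) remaining = 3150 − (1/2) × 3320 = 1490 torr
P(gaseous products) = (2)/2 × 3320 = 3320 torr
P_total at 811 °C = 1490 + 3320 = 4810 torr
Scaling to 1060 K: P = 4810 × 1060/1084.15 = 4703 torr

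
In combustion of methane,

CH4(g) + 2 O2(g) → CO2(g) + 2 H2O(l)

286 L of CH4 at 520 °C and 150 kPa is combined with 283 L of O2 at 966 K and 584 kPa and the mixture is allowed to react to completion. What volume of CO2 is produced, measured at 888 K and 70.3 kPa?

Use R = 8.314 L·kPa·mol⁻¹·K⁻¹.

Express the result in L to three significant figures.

683 L

n(CH4) = PV/RT = (150 × 286) / (8.314 × 793.15) = 6.506 mol
n(O2) = PV/RT = (584 × 283) / (8.314 × 966) = 20.58 mol
For 6.506 mol CH4, stoichiometry requires (2/1) × 6.506 = 13.01 mol O2; 20.58 mol is available, so CH4 is limiting.
n(CO2) = (1/1) × 6.506 = 6.506 mol
V(CO2) = nRT/P = 6.506 × 8.314 × 888 / 70.3 = 683.3 L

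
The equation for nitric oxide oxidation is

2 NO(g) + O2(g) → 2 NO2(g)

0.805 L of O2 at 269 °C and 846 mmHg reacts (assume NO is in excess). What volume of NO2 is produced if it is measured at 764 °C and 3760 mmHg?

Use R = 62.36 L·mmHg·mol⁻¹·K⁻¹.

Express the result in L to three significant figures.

n(O2) = PV/RT = (846 × 0.805) / (62.36 × 542.15) = 0.02014 mol
n(NO2) = (2/1) × 0.02014 = 0.04028 mol
V = nRT/P = 0.04028 × 62.36 × 1037.15 / 3760 = 0.6929 L

0.693 L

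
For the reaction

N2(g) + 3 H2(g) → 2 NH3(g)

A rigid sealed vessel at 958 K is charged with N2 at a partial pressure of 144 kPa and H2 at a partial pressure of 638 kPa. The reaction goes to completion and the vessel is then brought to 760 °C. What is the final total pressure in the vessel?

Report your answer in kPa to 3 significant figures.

533 kPa

With V and T fixed, P_i ∝ n_i, so the mole ratios apply directly to partial pressures at 958 K.
P(H2) required for 144 kPa of N2 = (3/1) × 144 = 432.0 kPa; available 638 kPa, so N2 is limiting.
P(H2) remaining = 638 − (3/1) × 144 = 206.0 kPa
P(gaseous products) = (2)/1 × 144 = 288.0 kPa
P_total at 958 K = 206.0 + 288.0 = 494.0 kPa
Scaling to 760 °C: P = 494.0 × 1033.15/958 = 532.8 kPa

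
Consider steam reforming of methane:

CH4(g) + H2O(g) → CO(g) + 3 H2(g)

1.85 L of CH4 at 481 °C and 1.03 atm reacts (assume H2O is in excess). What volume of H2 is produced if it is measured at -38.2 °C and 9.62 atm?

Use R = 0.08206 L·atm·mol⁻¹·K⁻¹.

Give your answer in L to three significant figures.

n(CH4) = PV/RT = (1.03 × 1.85) / (0.08206 × 754.15) = 0.03079 mol
n(H2) = (3/1) × 0.03079 = 0.09237 mol
V = nRT/P = 0.09237 × 0.08206 × 234.95 / 9.62 = 0.1851 L

0.185 L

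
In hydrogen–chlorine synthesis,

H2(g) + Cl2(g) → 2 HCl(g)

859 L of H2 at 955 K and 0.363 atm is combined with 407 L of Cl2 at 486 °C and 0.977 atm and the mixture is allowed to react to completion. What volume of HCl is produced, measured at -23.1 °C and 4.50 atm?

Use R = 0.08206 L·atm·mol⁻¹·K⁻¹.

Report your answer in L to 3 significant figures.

36.3 L

n(H2) = PV/RT = (0.363 × 859) / (0.08206 × 955) = 3.979 mol
n(Cl2) = PV/RT = (0.977 × 407) / (0.08206 × 759.15) = 6.383 mol
For 3.979 mol H2, stoichiometry requires (1/1) × 3.979 = 3.979 mol Cl2; 6.383 mol is available, so H2 is limiting.
n(HCl) = (2/1) × 3.979 = 7.958 mol
V(HCl) = nRT/P = 7.958 × 0.08206 × 250.05 / 4.50 = 36.29 L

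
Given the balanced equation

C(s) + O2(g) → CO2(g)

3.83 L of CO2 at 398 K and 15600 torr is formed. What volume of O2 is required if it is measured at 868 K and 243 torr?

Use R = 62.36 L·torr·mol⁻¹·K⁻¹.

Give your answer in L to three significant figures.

536 L

n(CO2) = PV/RT = (15600 × 3.83) / (62.36 × 398) = 2.407 mol
n(O2) = (1/1) × 2.407 = 2.407 mol
V = nRT/P = 2.407 × 62.36 × 868 / 243 = 536.2 L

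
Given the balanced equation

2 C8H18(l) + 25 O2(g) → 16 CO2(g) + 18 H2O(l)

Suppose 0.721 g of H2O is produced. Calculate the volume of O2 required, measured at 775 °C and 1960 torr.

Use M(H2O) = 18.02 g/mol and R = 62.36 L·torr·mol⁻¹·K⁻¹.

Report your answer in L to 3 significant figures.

n(H2O) = 0.7210 / 18.02 = 0.04001 mol
n(O2) = (25/18) × 0.04001 = 0.05557 mol
V = nRT/P = 0.05557 × 62.36 × 1048.15 / 1960 = 1.853 L

1.85 L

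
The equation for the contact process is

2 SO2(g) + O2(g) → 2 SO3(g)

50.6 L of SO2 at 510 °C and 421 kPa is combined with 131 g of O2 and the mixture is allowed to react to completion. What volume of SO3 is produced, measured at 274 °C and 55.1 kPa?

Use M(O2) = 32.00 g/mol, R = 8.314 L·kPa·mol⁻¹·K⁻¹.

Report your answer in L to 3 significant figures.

270 L

n(SO2) = PV/RT = (421 × 50.6) / (8.314 × 783.15) = 3.272 mol
n(O2) = 131 / 32.00 = 4.094 mol
For 3.272 mol SO2, stoichiometry requires (1/2) × 3.272 = 1.636 mol O2; 4.094 mol is available, so SO2 is limiting.
n(SO3) = (2/2) × 3.272 = 3.272 mol
V(SO3) = nRT/P = 3.272 × 8.314 × 547.15 / 55.1 = 270.1 L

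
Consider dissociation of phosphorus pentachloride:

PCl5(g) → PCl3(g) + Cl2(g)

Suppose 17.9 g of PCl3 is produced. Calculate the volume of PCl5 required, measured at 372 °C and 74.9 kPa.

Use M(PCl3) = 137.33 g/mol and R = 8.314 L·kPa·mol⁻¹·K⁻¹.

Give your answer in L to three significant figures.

9.33 L

n(PCl3) = 17.90 / 137.33 = 0.1303 mol
n(PCl5) = (1/1) × 0.1303 = 0.1303 mol
V = nRT/P = 0.1303 × 8.314 × 645.15 / 74.9 = 9.331 L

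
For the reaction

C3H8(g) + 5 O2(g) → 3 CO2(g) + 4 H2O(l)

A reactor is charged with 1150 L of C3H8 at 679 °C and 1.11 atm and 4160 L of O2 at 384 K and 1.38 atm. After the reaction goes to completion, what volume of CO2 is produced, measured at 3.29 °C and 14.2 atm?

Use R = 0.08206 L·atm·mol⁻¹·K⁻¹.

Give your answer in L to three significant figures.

n(C3H8) = PV/RT = (1.11 × 1150) / (0.08206 × 952.15) = 16.34 mol
n(O2) = PV/RT = (1.38 × 4160) / (0.08206 × 384) = 182.2 mol
For 16.34 mol C3H8, stoichiometry requires (5/1) × 16.34 = 81.70 mol O2; 182.2 mol is available, so C3H8 is limiting.
n(CO2) = (3/1) × 16.34 = 49.02 mol
V(CO2) = nRT/P = 49.02 × 0.08206 × 276.44 / 14.2 = 78.31 L

78.3 L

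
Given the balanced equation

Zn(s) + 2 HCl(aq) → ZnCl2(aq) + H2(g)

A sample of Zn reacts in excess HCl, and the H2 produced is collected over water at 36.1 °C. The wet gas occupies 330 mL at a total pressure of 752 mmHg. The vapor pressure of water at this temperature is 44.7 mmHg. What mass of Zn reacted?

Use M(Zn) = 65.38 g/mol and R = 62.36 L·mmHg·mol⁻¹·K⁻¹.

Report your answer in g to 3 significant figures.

0.791 g

P(H2) = 752 − 44.7 = 707.3 mmHg
n(H2) = PV/RT = (707.3 × 0.3300) / (62.36 × 309.25) = 0.01210 mol
n(Zn) = (1/1) × 0.01210 = 0.01210 mol
m(Zn) = 0.01210 × 65.38 = 0.7911 g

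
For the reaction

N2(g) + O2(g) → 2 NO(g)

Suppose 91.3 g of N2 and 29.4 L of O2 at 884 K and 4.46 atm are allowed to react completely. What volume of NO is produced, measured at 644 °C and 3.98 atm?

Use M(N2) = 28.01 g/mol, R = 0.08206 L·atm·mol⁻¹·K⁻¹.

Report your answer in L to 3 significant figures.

n(N2) = 91.3 / 28.01 = 3.260 mol
n(O2) = PV/RT = (4.46 × 29.4) / (0.08206 × 884) = 1.808 mol
For 3.260 mol N2, stoichiometry requires (1/1) × 3.260 = 3.260 mol O2; 1.808 mol is available, so O2 is limiting.
n(NO) = (2/1) × 1.808 = 3.616 mol
V(NO) = nRT/P = 3.616 × 0.08206 × 917.15 / 3.98 = 68.38 L

68.4 L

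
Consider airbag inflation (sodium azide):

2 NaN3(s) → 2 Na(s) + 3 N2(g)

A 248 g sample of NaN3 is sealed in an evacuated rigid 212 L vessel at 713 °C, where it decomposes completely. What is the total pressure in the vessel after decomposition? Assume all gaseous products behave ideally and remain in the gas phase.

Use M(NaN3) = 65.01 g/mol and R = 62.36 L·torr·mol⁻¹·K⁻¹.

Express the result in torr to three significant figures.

1660 torr

n(NaN3) = 248 / 65.01 = 3.815 mol
n(gas produced) = (3/2) × 3.815 = 5.723 mol
P = nRT/V = 5.723 × 62.36 × 986.15 / 212 = 1660 torr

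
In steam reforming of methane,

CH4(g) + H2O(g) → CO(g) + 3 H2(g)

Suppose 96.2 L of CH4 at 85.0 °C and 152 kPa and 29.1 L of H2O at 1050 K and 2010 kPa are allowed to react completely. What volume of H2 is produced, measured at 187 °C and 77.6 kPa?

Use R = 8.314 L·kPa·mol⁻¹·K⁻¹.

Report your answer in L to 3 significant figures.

726 L

n(CH4) = PV/RT = (152 × 96.2) / (8.314 × 358.15) = 4.911 mol
n(H2O) = PV/RT = (2010 × 29.1) / (8.314 × 1050) = 6.700 mol
For 4.911 mol CH4, stoichiometry requires (1/1) × 4.911 = 4.911 mol H2O; 6.700 mol is available, so CH4 is limiting.
n(H2) = (3/1) × 4.911 = 14.73 mol
V(H2) = nRT/P = 14.73 × 8.314 × 460.15 / 77.6 = 726.2 L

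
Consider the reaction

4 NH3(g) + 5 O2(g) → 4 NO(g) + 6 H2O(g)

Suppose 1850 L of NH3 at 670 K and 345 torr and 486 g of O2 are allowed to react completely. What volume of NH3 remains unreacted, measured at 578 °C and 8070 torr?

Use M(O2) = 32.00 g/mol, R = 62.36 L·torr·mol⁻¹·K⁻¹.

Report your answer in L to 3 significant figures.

n(NH3) = PV/RT = (345 × 1850) / (62.36 × 670) = 15.28 mol
n(O2) = 486 / 32.00 = 15.19 mol
For 15.28 mol NH3, stoichiometry requires (5/4) × 15.28 = 19.10 mol O2; 15.19 mol is available, so O2 is limiting.
n(NH3) consumed = (4/5) × 15.19 = 12.15 mol; remaining = 15.28 − 12.15 = 3.130 mol
V(NH3) = nRT/P = 3.130 × 62.36 × 851.15 / 8070 = 20.59 L

20.6 L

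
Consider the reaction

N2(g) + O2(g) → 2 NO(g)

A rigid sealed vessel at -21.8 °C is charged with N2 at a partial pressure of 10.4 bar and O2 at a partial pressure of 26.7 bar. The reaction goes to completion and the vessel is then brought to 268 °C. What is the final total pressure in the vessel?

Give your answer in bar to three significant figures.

At constant V, partial pressures at -21.8 °C are proportional to moles, so apply stoichiometry directly to pressures.
P(O2) required for 10.4 bar of N2 = (1/1) × 10.4 = 10.40 bar; available 26.7 bar, so N2 is limiting.
P(O2) remaining = 26.7 − (1/1) × 10.4 = 16.30 bar
P(gaseous products) = (2)/1 × 10.4 = 20.80 bar
P_total at -21.8 °C = 16.30 + 20.80 = 37.10 bar
Scaling to 268 °C: P = 37.10 × 541.15/251.35 = 79.88 bar

79.9 bar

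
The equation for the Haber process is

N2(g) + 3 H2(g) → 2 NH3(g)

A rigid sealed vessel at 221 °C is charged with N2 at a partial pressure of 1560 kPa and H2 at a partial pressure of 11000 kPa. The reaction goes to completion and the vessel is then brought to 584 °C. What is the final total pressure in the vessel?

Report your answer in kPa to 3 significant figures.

16400 kPa

At constant V, partial pressures at 221 °C are proportional to moles, so apply stoichiometry directly to pressures.
P(H2) required for 1560 kPa of N2 = (3/1) × 1560 = 4680 kPa; available 11000 kPa, so N2 is limiting.
P(H2) remaining = 11000 − (3/1) × 1560 = 6320 kPa
P(gaseous products) = (2)/1 × 1560 = 3120 kPa
P_total at 221 °C = 6320 + 3120 = 9440 kPa
Scaling to 584 °C: P = 9440 × 857.15/494.15 = 16370 kPa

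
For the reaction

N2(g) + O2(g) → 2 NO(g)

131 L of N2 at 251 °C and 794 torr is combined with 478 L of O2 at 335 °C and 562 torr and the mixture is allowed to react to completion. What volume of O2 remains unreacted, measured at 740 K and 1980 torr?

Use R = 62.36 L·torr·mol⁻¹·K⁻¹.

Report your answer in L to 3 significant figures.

90.9 L

n(N2) = PV/RT = (794 × 131) / (62.36 × 524.15) = 3.182 mol
n(O2) = PV/RT = (562 × 478) / (62.36 × 608.15) = 7.083 mol
For 3.182 mol N2, stoichiometry requires (1/1) × 3.182 = 3.182 mol O2; 7.083 mol is available, so N2 is limiting.
n(O2) consumed = (1/1) × 3.182 = 3.182 mol; remaining = 7.083 − 3.182 = 3.901 mol
V(O2) = nRT/P = 3.901 × 62.36 × 740 / 1980 = 90.92 L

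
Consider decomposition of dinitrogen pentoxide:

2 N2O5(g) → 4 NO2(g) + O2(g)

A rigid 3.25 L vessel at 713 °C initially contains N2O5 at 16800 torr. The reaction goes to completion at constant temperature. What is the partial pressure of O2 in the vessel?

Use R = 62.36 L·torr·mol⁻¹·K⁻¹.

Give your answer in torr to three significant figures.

8400 torr

n(N2O5)₀ = PV/RT = (16800 × 3.25) / (62.36 × 986.15) = 0.8879 mol
n(O2) = (1/2) × 0.8879 = 0.4440 mol
P(O2) = nRT/V = 0.4440 × 62.36 × 986.15 / 3.25 = 8401 torr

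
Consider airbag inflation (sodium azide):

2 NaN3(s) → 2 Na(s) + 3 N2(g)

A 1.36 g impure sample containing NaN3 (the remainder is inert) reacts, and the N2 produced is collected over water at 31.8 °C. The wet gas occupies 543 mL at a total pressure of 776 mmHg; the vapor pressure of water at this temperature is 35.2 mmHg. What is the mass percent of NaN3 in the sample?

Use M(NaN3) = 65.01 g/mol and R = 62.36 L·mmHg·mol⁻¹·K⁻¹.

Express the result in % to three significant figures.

67.4 %

P(N2) = 776 − 35.2 = 740.8 mmHg
n(N2) = PV/RT = (740.8 × 0.5430) / (62.36 × 304.95) = 0.02115 mol
n(NaN3) = (2/3) × 0.02115 = 0.01410 mol
m(NaN3) = 0.01410 × 65.01 = 0.9166 g
%NaN3 = 0.9166 / 1.36 × 100 = 67.40%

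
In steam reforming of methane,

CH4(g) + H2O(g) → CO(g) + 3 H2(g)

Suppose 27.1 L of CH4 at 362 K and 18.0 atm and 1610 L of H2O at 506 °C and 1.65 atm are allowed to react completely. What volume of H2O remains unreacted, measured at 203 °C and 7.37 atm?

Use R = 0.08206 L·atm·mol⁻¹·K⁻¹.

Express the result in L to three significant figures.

133 L

n(CH4) = PV/RT = (18.0 × 27.1) / (0.08206 × 362) = 16.42 mol
n(H2O) = PV/RT = (1.65 × 1610) / (0.08206 × 779.15) = 41.55 mol
For 16.42 mol CH4, stoichiometry requires (1/1) × 16.42 = 16.42 mol H2O; 41.55 mol is available, so CH4 is limiting.
n(H2O) consumed = (1/1) × 16.42 = 16.42 mol; remaining = 41.55 − 16.42 = 25.13 mol
V(H2O) = nRT/P = 25.13 × 0.08206 × 476.15 / 7.37 = 133.2 L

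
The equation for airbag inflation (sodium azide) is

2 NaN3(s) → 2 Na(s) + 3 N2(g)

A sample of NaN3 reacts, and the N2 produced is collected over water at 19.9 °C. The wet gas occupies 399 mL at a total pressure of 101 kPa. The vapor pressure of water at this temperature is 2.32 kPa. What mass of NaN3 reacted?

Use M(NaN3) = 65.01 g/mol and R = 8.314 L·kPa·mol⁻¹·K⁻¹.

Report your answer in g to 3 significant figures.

P(N2) = 101 − 2.32 = 98.68 kPa
n(N2) = PV/RT = (98.68 × 0.3990) / (8.314 × 293.05) = 0.01616 mol
n(NaN3) = (2/3) × 0.01616 = 0.01077 mol
m(NaN3) = 0.01077 × 65.01 = 0.7002 g

0.700 g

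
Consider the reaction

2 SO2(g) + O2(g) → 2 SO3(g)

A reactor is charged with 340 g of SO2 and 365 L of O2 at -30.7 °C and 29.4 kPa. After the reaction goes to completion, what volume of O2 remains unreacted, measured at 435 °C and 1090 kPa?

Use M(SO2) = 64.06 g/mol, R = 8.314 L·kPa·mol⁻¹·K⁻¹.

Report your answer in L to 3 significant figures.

14.4 L

n(SO2) = 340 / 64.06 = 5.308 mol
n(O2) = PV/RT = (29.4 × 365) / (8.314 × 242.45) = 5.324 mol
For 5.308 mol SO2, stoichiometry requires (1/2) × 5.308 = 2.654 mol O2; 5.324 mol is available, so SO2 is limiting.
n(O2) consumed = (1/2) × 5.308 = 2.654 mol; remaining = 5.324 − 2.654 = 2.670 mol
V(O2) = nRT/P = 2.670 × 8.314 × 708.15 / 1090 = 14.42 L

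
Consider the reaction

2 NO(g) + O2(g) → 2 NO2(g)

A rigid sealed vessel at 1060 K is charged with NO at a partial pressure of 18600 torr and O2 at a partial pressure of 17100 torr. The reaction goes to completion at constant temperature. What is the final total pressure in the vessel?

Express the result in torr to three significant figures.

Because the vessel is rigid and T is held at 1060 K, work the stoichiometry in partial pressures (P_i = n_iRT/V).
P(O2) required for 18600 torr of NO = (1/2) × 18600 = 9300 torr; available 17100 torr, so NO is limiting.
P(O2) remaining = 17100 − (1/2) × 18600 = 7800 torr
P(gaseous products) = (2)/2 × 18600 = 18600 torr
P_total at 1060 K = 7800 + 18600 = 26400 torr

26400 torr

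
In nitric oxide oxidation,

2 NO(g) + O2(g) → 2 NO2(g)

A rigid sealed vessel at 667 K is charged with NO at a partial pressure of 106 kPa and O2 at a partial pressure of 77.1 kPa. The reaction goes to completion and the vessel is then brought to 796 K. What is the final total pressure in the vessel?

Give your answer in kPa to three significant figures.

155 kPa

Because the vessel is rigid and T is held at 667 K, work the stoichiometry in partial pressures (P_i = n_iRT/V).
P(O2) required for 106 kPa of NO = (1/2) × 106 = 53.00 kPa; available 77.1 kPa, so NO is limiting.
P(O2) remaining = 77.1 − (1/2) × 106 = 24.10 kPa
P(gaseous products) = (2)/2 × 106 = 106.0 kPa
P_total at 667 K = 24.10 + 106.0 = 130.1 kPa
Scaling to 796 K: P = 130.1 × 796/667 = 155.3 kPa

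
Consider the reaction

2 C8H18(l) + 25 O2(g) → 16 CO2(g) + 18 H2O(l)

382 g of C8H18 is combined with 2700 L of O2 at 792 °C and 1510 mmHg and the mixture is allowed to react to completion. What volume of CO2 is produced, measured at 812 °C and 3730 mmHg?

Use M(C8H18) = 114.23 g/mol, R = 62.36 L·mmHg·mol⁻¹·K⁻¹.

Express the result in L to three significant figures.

n(C8H18) = 382 / 114.23 = 3.344 mol
n(O2) = PV/RT = (1510 × 2700) / (62.36 × 1065.15) = 61.38 mol
For 3.344 mol C8H18, stoichiometry requires (25/2) × 3.344 = 41.80 mol O2; 61.38 mol is available, so C8H18 is limiting.
n(CO2) = (16/2) × 3.344 = 26.75 mol
V(CO2) = nRT/P = 26.75 × 62.36 × 1085.15 / 3730 = 485.3 L

485 L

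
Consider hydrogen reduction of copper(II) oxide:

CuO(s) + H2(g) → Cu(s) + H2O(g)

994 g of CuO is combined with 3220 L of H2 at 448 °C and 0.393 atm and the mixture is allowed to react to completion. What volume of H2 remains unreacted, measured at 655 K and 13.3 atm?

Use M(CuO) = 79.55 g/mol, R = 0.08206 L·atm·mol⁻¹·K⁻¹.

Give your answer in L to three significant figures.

35.9 L

n(CuO) = 994 / 79.55 = 12.50 mol
n(H2) = PV/RT = (0.393 × 3220) / (0.08206 × 721.15) = 21.38 mol
For 12.50 mol CuO, stoichiometry requires (1/1) × 12.50 = 12.50 mol H2; 21.38 mol is available, so CuO is limiting.
n(H2) consumed = (1/1) × 12.50 = 12.50 mol; remaining = 21.38 − 12.50 = 8.880 mol
V(H2) = nRT/P = 8.880 × 0.08206 × 655 / 13.3 = 35.89 L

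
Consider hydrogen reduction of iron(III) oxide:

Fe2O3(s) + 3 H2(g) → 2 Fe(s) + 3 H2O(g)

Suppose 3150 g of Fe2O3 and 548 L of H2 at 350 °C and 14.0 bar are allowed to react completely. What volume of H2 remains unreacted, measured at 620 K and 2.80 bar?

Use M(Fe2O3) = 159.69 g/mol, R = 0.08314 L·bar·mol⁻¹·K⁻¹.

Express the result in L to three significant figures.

1640 L

n(Fe2O3) = 3150 / 159.69 = 19.73 mol
n(H2) = PV/RT = (14.0 × 548) / (0.08314 × 623.15) = 148.1 mol
For 19.73 mol Fe2O3, stoichiometry requires (3/1) × 19.73 = 59.19 mol H2; 148.1 mol is available, so Fe2O3 is limiting.
n(H2) consumed = (3/1) × 19.73 = 59.19 mol; remaining = 148.1 − 59.19 = 88.91 mol
V(H2) = nRT/P = 88.91 × 0.08314 × 620 / 2.80 = 1637 L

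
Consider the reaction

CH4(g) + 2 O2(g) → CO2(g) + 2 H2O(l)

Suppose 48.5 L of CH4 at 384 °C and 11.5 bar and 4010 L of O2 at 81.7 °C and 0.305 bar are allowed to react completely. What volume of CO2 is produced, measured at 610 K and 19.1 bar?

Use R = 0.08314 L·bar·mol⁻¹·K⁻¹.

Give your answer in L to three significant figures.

n(CH4) = PV/RT = (11.5 × 48.5) / (0.08314 × 657.15) = 10.21 mol
n(O2) = PV/RT = (0.305 × 4010) / (0.08314 × 354.85) = 41.46 mol
For 10.21 mol CH4, stoichiometry requires (2/1) × 10.21 = 20.42 mol O2; 41.46 mol is available, so CH4 is limiting.
n(CO2) = (1/1) × 10.21 = 10.21 mol
V(CO2) = nRT/P = 10.21 × 0.08314 × 610 / 19.1 = 27.11 L

27.1 L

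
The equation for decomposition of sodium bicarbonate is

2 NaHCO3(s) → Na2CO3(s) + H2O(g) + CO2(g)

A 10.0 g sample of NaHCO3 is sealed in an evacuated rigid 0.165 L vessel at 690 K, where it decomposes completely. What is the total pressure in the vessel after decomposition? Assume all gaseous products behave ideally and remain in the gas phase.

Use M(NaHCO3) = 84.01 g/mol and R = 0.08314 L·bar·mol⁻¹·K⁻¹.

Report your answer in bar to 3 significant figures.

n(NaHCO3) = 10.0 / 84.01 = 0.1190 mol
n(gas produced) = (2/2) × 0.1190 = 0.1190 mol
P = nRT/V = 0.1190 × 0.08314 × 690 / 0.165 = 41.37 bar

41.4 bar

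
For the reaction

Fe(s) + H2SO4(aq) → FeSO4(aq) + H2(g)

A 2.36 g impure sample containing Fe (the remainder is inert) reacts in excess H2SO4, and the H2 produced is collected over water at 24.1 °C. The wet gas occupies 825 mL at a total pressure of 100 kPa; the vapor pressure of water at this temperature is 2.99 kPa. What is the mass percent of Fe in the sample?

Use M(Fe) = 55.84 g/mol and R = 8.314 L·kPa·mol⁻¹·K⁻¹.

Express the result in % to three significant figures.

76.6 %

P(H2) = 100 − 2.99 = 97.01 kPa
n(H2) = PV/RT = (97.01 × 0.8250) / (8.314 × 297.25) = 0.03238 mol
n(Fe) = (1/1) × 0.03238 = 0.03238 mol
m(Fe) = 0.03238 × 55.84 = 1.808 g
%Fe = 1.808 / 2.36 × 100 = 76.61%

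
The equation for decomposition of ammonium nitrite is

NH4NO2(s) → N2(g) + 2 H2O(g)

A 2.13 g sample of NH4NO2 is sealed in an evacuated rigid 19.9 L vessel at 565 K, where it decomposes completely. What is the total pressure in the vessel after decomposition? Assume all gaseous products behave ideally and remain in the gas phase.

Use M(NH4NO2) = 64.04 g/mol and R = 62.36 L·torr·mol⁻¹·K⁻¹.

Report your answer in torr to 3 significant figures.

177 torr

n(NH4NO2) = 2.13 / 64.04 = 0.03326 mol
n(gas produced) = (3/1) × 0.03326 = 0.09978 mol
P = nRT/V = 0.09978 × 62.36 × 565 / 19.9 = 176.7 torr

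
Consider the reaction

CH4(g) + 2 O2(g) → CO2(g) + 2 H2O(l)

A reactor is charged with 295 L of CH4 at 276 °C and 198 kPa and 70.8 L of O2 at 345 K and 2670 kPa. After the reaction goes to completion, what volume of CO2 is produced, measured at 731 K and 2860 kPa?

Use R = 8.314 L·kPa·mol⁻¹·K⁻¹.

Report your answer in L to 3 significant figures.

27.2 L

n(CH4) = PV/RT = (198 × 295) / (8.314 × 549.15) = 12.79 mol
n(O2) = PV/RT = (2670 × 70.8) / (8.314 × 345) = 65.90 mol
For 12.79 mol CH4, stoichiometry requires (2/1) × 12.79 = 25.58 mol O2; 65.90 mol is available, so CH4 is limiting.
n(CO2) = (1/1) × 12.79 = 12.79 mol
V(CO2) = nRT/P = 12.79 × 8.314 × 731 / 2860 = 27.18 L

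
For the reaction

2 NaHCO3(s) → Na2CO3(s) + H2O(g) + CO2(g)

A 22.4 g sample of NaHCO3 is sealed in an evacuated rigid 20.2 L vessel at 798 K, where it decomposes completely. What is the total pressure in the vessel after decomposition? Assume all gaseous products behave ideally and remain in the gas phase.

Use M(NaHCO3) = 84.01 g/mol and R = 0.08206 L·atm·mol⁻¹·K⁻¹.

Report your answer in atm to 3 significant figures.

n(NaHCO3) = 22.4 / 84.01 = 0.2666 mol
n(gas produced) = (2/2) × 0.2666 = 0.2666 mol
P = nRT/V = 0.2666 × 0.08206 × 798 / 20.2 = 0.8643 atm

0.864 atm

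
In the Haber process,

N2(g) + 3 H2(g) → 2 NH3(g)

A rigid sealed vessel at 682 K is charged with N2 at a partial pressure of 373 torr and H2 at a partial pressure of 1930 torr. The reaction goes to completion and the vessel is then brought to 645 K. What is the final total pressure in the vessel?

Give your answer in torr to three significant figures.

At constant V, partial pressures at 682 K are proportional to moles, so apply stoichiometry directly to pressures.
P(H2) required for 373 torr of N2 = (3/1) × 373 = 1119 torr; available 1930 torr, so N2 is limiting.
P(H2) remaining = 1930 − (3/1) × 373 = 811.0 torr
P(gaseous products) = (2)/1 × 373 = 746.0 torr
P_total at 682 K = 811.0 + 746.0 = 1557 torr
Scaling to 645 K: P = 1557 × 645/682 = 1473 torr

1470 torr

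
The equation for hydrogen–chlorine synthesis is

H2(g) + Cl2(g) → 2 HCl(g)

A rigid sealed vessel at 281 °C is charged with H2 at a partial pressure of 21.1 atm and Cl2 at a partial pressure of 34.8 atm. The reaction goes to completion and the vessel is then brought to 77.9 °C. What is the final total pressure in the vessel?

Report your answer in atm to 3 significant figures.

Because the vessel is rigid and T is held at 281 °C, work the stoichiometry in partial pressures (P_i = n_iRT/V).
P(Cl2) required for 21.1 atm of H2 = (1/1) × 21.1 = 21.10 atm; available 34.8 atm, so H2 is limiting.
P(Cl2) remaining = 34.8 − (1/1) × 21.1 = 13.70 atm
P(gaseous products) = (2)/1 × 21.1 = 42.20 atm
P_total at 281 °C = 13.70 + 42.20 = 55.90 atm
Scaling to 77.9 °C: P = 55.90 × 351.05/554.15 = 35.41 atm

35.4 atm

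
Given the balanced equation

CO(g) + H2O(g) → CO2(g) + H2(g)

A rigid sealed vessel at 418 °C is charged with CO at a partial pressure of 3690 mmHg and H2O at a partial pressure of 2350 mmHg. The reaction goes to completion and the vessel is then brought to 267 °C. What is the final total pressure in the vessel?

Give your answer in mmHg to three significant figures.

With V and T fixed, P_i ∝ n_i, so the mole ratios apply directly to partial pressures at 418 °C.
P(H2O) required for 3690 mmHg of CO = (1/1) × 3690 = 3690 mmHg; available 2350 mmHg, so H2O is limiting.
P(CO) remaining = 3690 − (1/1) × 2350 = 1340 mmHg
P(gaseous products) = (1+1)/1 × 2350 = 4700 mmHg
P_total at 418 °C = 1340 + 4700 = 6040 mmHg
Scaling to 267 °C: P = 6040 × 540.15/691.15 = 4720 mmHg

4720 mmHg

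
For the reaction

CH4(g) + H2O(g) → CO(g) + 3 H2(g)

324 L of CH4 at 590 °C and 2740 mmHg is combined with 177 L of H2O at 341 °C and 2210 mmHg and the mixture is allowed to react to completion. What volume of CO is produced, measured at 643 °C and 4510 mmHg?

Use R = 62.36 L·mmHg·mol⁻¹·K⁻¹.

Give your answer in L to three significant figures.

n(CH4) = PV/RT = (2740 × 324) / (62.36 × 863.15) = 16.49 mol
n(H2O) = PV/RT = (2210 × 177) / (62.36 × 614.15) = 10.21 mol
For 16.49 mol CH4, stoichiometry requires (1/1) × 16.49 = 16.49 mol H2O; 10.21 mol is available, so H2O is limiting.
n(CO) = (1/1) × 10.21 = 10.21 mol
V(CO) = nRT/P = 10.21 × 62.36 × 916.15 / 4510 = 129.3 L

129 L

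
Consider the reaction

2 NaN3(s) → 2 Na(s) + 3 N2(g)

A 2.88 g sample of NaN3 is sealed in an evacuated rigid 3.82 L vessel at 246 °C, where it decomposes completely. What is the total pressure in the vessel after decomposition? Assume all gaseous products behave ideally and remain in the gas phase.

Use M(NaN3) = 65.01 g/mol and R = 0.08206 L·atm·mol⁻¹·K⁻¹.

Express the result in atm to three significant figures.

0.741 atm

n(NaN3) = 2.88 / 65.01 = 0.04430 mol
n(gas produced) = (3/2) × 0.04430 = 0.06645 mol
P = nRT/V = 0.06645 × 0.08206 × 519.15 / 3.82 = 0.7411 atm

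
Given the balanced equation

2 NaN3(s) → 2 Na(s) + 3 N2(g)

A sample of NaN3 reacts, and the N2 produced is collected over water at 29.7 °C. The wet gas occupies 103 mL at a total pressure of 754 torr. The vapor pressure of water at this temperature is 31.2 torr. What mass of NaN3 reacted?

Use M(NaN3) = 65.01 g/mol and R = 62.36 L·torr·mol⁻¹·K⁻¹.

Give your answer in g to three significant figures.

P(N2) = 754 − 31.2 = 722.8 torr
n(N2) = PV/RT = (722.8 × 0.1030) / (62.36 × 302.85) = 0.003942 mol
n(NaN3) = (2/3) × 0.003942 = 0.002628 mol
m(NaN3) = 0.002628 × 65.01 = 0.1708 g

0.171 g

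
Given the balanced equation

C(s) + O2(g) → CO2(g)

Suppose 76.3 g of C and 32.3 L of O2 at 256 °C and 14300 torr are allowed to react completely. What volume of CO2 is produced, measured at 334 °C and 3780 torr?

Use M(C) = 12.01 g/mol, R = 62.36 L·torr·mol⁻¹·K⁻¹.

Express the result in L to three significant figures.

n(C) = 76.3 / 12.01 = 6.353 mol
n(O2) = PV/RT = (14300 × 32.3) / (62.36 × 529.15) = 14.00 mol
For 6.353 mol C, stoichiometry requires (1/1) × 6.353 = 6.353 mol O2; 14.00 mol is available, so C is limiting.
n(CO2) = (1/1) × 6.353 = 6.353 mol
V(CO2) = nRT/P = 6.353 × 62.36 × 607.15 / 3780 = 63.63 L

63.6 L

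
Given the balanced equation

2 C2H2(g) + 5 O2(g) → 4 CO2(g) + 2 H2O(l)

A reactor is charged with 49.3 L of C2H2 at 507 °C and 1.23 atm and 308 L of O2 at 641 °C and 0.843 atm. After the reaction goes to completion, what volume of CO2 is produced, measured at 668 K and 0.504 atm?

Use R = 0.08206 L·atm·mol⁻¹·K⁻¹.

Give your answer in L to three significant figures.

n(C2H2) = PV/RT = (1.23 × 49.3) / (0.08206 × 780.15) = 0.9472 mol
n(O2) = PV/RT = (0.843 × 308) / (0.08206 × 914.15) = 3.461 mol
For 0.9472 mol C2H2, stoichiometry requires (5/2) × 0.9472 = 2.368 mol O2; 3.461 mol is available, so C2H2 is limiting.
n(CO2) = (4/2) × 0.9472 = 1.894 mol
V(CO2) = nRT/P = 1.894 × 0.08206 × 668 / 0.504 = 206.0 L

206 L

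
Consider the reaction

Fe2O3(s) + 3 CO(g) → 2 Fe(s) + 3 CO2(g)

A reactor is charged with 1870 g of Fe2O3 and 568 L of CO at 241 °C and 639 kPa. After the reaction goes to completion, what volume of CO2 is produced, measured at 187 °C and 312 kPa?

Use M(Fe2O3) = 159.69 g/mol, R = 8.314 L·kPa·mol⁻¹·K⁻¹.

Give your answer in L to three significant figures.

431 L

n(Fe2O3) = 1870 / 159.69 = 11.71 mol
n(CO) = PV/RT = (639 × 568) / (8.314 × 514.15) = 84.91 mol
For 11.71 mol Fe2O3, stoichiometry requires (3/1) × 11.71 = 35.13 mol CO; 84.91 mol is available, so Fe2O3 is limiting.
n(CO2) = (3/1) × 11.71 = 35.13 mol
V(CO2) = nRT/P = 35.13 × 8.314 × 460.15 / 312 = 430.8 L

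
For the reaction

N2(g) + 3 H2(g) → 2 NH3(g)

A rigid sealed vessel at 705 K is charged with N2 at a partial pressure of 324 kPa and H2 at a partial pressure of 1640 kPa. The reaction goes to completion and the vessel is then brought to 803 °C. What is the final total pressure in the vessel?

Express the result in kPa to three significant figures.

2010 kPa

Because the vessel is rigid and T is held at 705 K, work the stoichiometry in partial pressures (P_i = n_iRT/V).
P(H2) required for 324 kPa of N2 = (3/1) × 324 = 972.0 kPa; available 1640 kPa, so N2 is limiting.
P(H2) remaining = 1640 − (3/1) × 324 = 668.0 kPa
P(gaseous products) = (2)/1 × 324 = 648.0 kPa
P_total at 705 K = 668.0 + 648.0 = 1316 kPa
Scaling to 803 °C: P = 1316 × 1076.15/705 = 2009 kPa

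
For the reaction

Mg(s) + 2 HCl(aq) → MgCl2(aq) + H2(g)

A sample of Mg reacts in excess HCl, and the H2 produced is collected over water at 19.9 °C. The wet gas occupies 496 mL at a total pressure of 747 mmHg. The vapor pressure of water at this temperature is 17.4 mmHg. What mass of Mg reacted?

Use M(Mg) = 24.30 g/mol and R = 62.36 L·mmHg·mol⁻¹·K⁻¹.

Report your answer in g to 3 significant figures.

P(H2) = 747 − 17.4 = 729.6 mmHg
n(H2) = PV/RT = (729.6 × 0.4960) / (62.36 × 293.05) = 0.01980 mol
n(Mg) = (1/1) × 0.01980 = 0.01980 mol
m(Mg) = 0.01980 × 24.30 = 0.4811 g

0.481 g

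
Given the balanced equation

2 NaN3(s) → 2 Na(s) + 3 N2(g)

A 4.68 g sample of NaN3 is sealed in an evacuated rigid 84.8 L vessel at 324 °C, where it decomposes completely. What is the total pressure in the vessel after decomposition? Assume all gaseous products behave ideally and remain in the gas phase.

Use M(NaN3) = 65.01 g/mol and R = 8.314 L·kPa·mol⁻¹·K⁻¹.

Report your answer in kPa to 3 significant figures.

6.32 kPa

n(NaN3) = 4.68 / 65.01 = 0.07199 mol
n(gas produced) = (3/2) × 0.07199 = 0.1080 mol
P = nRT/V = 0.1080 × 8.314 × 597.15 / 84.8 = 6.323 kPa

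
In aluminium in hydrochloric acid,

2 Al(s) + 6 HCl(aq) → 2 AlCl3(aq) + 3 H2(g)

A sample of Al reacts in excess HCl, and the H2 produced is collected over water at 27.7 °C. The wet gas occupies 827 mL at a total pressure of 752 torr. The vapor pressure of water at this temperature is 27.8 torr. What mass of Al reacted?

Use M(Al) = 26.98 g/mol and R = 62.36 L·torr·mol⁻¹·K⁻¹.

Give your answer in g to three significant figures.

P(H2) = 752 − 27.8 = 724.2 torr
n(H2) = PV/RT = (724.2 × 0.8270) / (62.36 × 300.85) = 0.03192 mol
n(Al) = (2/3) × 0.03192 = 0.02128 mol
m(Al) = 0.02128 × 26.98 = 0.5741 g

0.574 g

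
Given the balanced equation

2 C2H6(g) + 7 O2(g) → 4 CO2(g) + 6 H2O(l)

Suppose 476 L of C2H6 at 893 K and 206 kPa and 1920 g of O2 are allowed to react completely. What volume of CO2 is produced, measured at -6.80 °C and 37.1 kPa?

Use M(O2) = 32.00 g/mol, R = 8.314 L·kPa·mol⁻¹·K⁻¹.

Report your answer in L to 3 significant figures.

n(C2H6) = PV/RT = (206 × 476) / (8.314 × 893) = 13.21 mol
n(O2) = 1920 / 32.00 = 60.00 mol
For 13.21 mol C2H6, stoichiometry requires (7/2) × 13.21 = 46.23 mol O2; 60.00 mol is available, so C2H6 is limiting.
n(CO2) = (4/2) × 13.21 = 26.42 mol
V(CO2) = nRT/P = 26.42 × 8.314 × 266.35 / 37.1 = 1577 L

1580 L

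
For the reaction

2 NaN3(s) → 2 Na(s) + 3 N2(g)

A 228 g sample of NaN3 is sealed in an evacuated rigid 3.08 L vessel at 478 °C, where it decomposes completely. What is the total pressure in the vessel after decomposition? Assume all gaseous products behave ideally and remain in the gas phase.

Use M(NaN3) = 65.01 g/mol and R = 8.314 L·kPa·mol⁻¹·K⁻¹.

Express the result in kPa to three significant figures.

n(NaN3) = 228 / 65.01 = 3.507 mol
n(gas produced) = (3/2) × 3.507 = 5.261 mol
P = nRT/V = 5.261 × 8.314 × 751.15 / 3.08 = 10670 kPa

10700 kPa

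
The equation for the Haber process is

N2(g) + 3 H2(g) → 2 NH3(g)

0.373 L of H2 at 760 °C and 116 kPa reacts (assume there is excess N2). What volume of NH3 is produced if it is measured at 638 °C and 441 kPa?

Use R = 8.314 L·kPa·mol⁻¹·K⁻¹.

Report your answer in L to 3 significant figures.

n(H2) = PV/RT = (116 × 0.373) / (8.314 × 1033.15) = 0.005037 mol
n(NH3) = (2/3) × 0.005037 = 0.003358 mol
V = nRT/P = 0.003358 × 8.314 × 911.15 / 441 = 0.05768 L

0.0577 L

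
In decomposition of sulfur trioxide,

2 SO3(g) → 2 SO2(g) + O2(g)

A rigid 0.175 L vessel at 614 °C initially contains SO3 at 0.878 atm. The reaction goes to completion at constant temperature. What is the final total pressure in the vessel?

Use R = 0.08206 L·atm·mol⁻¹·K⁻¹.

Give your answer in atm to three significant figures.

Rigid vessel, constant T ⇒ P scales with total gas moles (2 → 3).
P_final = (3/2) × 0.878 = 1.317 atm

1.32 atm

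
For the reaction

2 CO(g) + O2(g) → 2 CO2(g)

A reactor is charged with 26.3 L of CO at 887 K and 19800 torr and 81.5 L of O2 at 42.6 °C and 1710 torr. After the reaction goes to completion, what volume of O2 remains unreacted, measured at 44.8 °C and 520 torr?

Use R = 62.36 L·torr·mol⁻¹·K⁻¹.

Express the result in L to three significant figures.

n(CO) = PV/RT = (19800 × 26.3) / (62.36 × 887) = 9.414 mol
n(O2) = PV/RT = (1710 × 81.5) / (62.36 × 315.75) = 7.078 mol
For 9.414 mol CO, stoichiometry requires (1/2) × 9.414 = 4.707 mol O2; 7.078 mol is available, so CO is limiting.
n(O2) consumed = (1/2) × 9.414 = 4.707 mol; remaining = 7.078 − 4.707 = 2.371 mol
V(O2) = nRT/P = 2.371 × 62.36 × 317.95 / 520 = 90.41 L

90.4 L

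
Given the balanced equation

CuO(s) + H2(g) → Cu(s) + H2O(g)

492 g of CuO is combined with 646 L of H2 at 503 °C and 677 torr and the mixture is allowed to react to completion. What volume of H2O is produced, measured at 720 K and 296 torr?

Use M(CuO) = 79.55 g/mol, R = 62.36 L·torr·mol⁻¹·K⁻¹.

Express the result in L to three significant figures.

n(CuO) = 492 / 79.55 = 6.185 mol
n(H2) = PV/RT = (677 × 646) / (62.36 × 776.15) = 9.036 mol
For 6.185 mol CuO, stoichiometry requires (1/1) × 6.185 = 6.185 mol H2; 9.036 mol is available, so CuO is limiting.
n(H2O) = (1/1) × 6.185 = 6.185 mol
V(H2O) = nRT/P = 6.185 × 62.36 × 720 / 296 = 938.2 L

938 L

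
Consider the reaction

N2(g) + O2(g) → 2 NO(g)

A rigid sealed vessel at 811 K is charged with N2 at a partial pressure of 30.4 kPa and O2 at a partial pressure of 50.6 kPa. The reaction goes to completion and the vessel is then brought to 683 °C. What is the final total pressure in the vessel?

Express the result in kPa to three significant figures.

95.5 kPa

Because the vessel is rigid and T is held at 811 K, work the stoichiometry in partial pressures (P_i = n_iRT/V).
P(O2) required for 30.4 kPa of N2 = (1/1) × 30.4 = 30.40 kPa; available 50.6 kPa, so N2 is limiting.
P(O2) remaining = 50.6 − (1/1) × 30.4 = 20.20 kPa
P(gaseous products) = (2)/1 × 30.4 = 60.80 kPa
P_total at 811 K = 20.20 + 60.80 = 81.00 kPa
Scaling to 683 °C: P = 81.00 × 956.15/811 = 95.50 kPa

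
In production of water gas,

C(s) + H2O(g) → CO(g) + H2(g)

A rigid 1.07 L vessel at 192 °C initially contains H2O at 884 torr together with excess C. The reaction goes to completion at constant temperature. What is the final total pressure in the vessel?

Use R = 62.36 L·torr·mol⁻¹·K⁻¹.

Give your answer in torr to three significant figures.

Since T and V are fixed, P_final/P_initial = n_final/n_initial = 2/1.
P_final = (2/1) × 884 = 1768 torr

1770 torr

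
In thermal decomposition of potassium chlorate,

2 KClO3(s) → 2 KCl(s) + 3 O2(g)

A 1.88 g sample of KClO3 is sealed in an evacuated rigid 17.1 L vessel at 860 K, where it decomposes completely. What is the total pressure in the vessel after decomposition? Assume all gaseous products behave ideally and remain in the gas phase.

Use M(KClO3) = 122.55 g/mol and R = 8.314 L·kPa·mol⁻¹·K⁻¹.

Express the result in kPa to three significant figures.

n(KClO3) = 1.88 / 122.55 = 0.01534 mol
n(gas produced) = (3/2) × 0.01534 = 0.02301 mol
P = nRT/V = 0.02301 × 8.314 × 860 / 17.1 = 9.621 kPa

9.62 kPa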